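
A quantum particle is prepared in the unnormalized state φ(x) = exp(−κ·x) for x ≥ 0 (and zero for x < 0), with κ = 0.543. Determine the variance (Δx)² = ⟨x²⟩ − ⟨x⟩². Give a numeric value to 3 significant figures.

0.848

Compute ⟨x⟩ and ⟨x²⟩ separately, then (Δx)² = ⟨x²⟩ − ⟨x⟩².
Every integrand reduces to terms xʲ·e^(−2κx) on [0, ∞); use ∫₀^∞ xʲ·e^(−2κx) dx = j!/(2κ)^(j+1).
Normalization: ∫|φ|² dx = 0.92081.
⟨x⟩ = 0.92081 and ⟨x²⟩ = 1.6958.
(Δx)² = 1.6958 − (0.92081)² = 0.84789.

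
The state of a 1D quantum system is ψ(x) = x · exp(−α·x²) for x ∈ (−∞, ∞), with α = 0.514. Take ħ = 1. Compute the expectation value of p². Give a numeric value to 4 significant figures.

p² ψ = −ħ² d²ψ/dx²; ⟨p²⟩ = −ħ² ∫ ψ*·ψ'' dx / ∫|ψ|² dx.
Expand each integrand as polynomial × e^(−2αx²) and use ∫x^(2j)·e^(−2αx²) dx = (2j−1)!!/(4α)^j · √(π/(2α)), odd powers → 0; here √(π/(2α)) = 1.7481. Differentiate with the product rule, d/dx e^(−αx²) = −2αx·e^(−αx²).
State is unnormalized: ∫|ψ|² dx = 0.85027, and ∫ψ*·(−ħ² ψ'') dx = 1.3111, so ⟨p²⟩ = 1.3111 / 0.85027.
⟨p²⟩ = 1.5420.

1.542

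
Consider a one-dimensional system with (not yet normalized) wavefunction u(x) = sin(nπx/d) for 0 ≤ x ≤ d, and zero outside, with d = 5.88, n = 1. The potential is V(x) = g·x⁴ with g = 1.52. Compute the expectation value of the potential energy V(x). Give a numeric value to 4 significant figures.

207.3

⟨V⟩ = ∫ V(x)·|u|² dx / ∫|u|² dx.
With sin²θ = (1 − cos2θ)/2 on 0 ≤ x ≤ d: ∫sin²(nπx/d) dx = d/2, ∫x·sin²(nπx/d) dx = d²/4, ∫x²·sin²(nπx/d) dx = d³·(1/6 − 1/(4n²π²)); higher powers xᵏ the same way, integrating xᵏ·cos(2nπx/d) by parts.
State is unnormalized: ∫|u|² dx = 2.9400, and ∫u*·V(x)·u dx = 609.40, so ⟨V⟩ = 609.40 / 2.9400.
⟨V⟩ = 207.28.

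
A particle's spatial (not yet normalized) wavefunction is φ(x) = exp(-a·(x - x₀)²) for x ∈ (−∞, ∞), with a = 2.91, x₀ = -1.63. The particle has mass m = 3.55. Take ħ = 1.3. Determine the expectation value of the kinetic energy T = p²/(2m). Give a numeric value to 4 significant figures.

0.6927

T = −(ħ²/2m) d²/dx², so ⟨T⟩ = −(ħ²/2m) ∫ φ*·φ'' dx / ∫|φ|² dx; with m = 3.55.
Gaussian moments (u = x − x₀): ∫u^(2j)·e^(−2au²) du = (2j−1)!!/(4a)^j · √(π/(2a)), odd powers integrate to 0; here √(π/(2a)) = 0.73471. Derivatives: d/dx e^(−au²) = −2au·e^(−au²), d²/dx² e^(−au²) = (4a²u² − 2a)·e^(−au²).
State is unnormalized: ∫|φ|² dx = 0.73471, and ∫φ*·(−ħ²/2m · φ'') dx = 0.50890, so ⟨T⟩ = 0.50890 / 0.73471.
⟨T⟩ = 0.69266.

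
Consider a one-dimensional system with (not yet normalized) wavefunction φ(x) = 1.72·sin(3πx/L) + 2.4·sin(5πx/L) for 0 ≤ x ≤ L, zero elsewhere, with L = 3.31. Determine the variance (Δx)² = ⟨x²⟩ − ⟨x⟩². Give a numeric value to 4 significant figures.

Compute ⟨x⟩ and ⟨x²⟩ separately, then (Δx)² = ⟨x²⟩ − ⟨x⟩².
On 0 ≤ x ≤ L (j ≠ l): ∫sin²(jπx/L) dx = L/2, ∫sin(jπx/L)·sin(lπx/L) dx = 0; diagonal moments ∫x·sin²(jπx/L) dx = L²/4, ∫x²·sin²(jπx/L) dx = L³·(1/6 − 1/(4j²π²)); cross terms ∫x·sin(jπx/L)·sin(lπx/L) dx = 0 for j + l even and −4jlL²/(π²(j² − l²)²) for j + l odd, ∫x²·sin(jπx/L)·sin(lπx/L) dx = (−1)^(j+l)·4jlL³/(π²(j² − l²)²); higher powers the same way via product-to-sum and parts.
Normalization: ∫|φ|² dx = 14.429.
⟨x⟩ = 1.6550 and ⟨x²⟩ = 4.1092.
(Δx)² = 4.1092 − (1.6550)² = 1.3702.

1.370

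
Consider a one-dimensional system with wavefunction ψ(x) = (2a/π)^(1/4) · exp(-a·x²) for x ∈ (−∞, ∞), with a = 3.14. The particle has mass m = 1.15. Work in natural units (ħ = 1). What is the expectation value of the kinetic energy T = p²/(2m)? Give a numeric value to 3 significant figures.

1.37

T = −(ħ²/2m) d²/dx², so ⟨T⟩ = −(ħ²/2m) ∫ ψ*·ψ'' dx; with m = 1.15.
Gaussian moments: ∫x^(2j)·e^(−2ax²) dx = (2j−1)!!/(4a)^j · √(π/(2a)), odd powers integrate to 0; here √(π/(2a)) = 0.70729. Derivatives: d/dx e^(−ax²) = −2ax·e^(−ax²), d²/dx² e^(−ax²) = (4a²x² − 2a)·e^(−ax²).
⟨T⟩ = 1.3652.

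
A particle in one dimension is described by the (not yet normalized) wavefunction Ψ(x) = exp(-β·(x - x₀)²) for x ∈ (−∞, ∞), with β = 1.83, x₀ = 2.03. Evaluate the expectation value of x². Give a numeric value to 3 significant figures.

4.26

⟨x²⟩ = ∫ x²·|Ψ|² dx / ∫|Ψ|² dx (integrals over the domain).
Gaussian moments (u = x − x₀): ∫u^(2j)·e^(−2βu²) du = (2j−1)!!/(4β)^j · √(π/(2β)), odd powers integrate to 0; here √(π/(2β)) = 0.92648.
State is unnormalized: ∫|Ψ|² dx = 0.92648, and ∫Ψ*·x²·Ψ dx = 3.9445, so ⟨x²⟩ = 3.9445 / 0.92648.
⟨x²⟩ = 4.2575.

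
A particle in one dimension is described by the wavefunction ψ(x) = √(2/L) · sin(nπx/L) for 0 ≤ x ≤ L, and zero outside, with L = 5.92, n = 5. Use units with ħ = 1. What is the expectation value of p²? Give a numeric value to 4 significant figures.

p² ψ = −ħ² d²ψ/dx²; ⟨p²⟩ = −ħ² ∫ ψ*·ψ'' dx.
d/dx sin(nπx/L) = (nπ/L)·cos(nπx/L) and d²/dx² sin(nπx/L) = −(nπ/L)²·sin(nπx/L); on 0 ≤ x ≤ L, ∫sin²(nπx/L) dx = L/2 and ∫sin(nπx/L)·cos(nπx/L) dx = 0.
⟨p²⟩ = 7.0404.

7.040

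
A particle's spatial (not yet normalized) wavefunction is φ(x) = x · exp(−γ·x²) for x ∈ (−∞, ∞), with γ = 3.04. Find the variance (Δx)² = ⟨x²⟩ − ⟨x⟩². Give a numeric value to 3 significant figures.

0.247

Compute ⟨x⟩ and ⟨x²⟩ separately, then (Δx)² = ⟨x²⟩ − ⟨x⟩².
Expand each integrand as polynomial × e^(−2γx²) and use ∫x^(2j)·e^(−2γx²) dx = (2j−1)!!/(4γ)^j · √(π/(2γ)), odd powers → 0; here √(π/(2γ)) = 0.71882.
Normalization: ∫|φ|² dx = 0.059114.
⟨x⟩ = 0.0000 and ⟨x²⟩ = 0.24671.
(Δx)² = 0.24671 − (0.0000)² = 0.24671.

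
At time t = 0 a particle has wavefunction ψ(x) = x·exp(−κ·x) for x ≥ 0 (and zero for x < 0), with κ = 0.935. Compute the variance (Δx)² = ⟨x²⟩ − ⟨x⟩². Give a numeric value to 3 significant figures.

Compute ⟨x⟩ and ⟨x²⟩ separately, then (Δx)² = ⟨x²⟩ − ⟨x⟩².
Every integrand reduces to terms xʲ·e^(−2κx) on [0, ∞); use ∫₀^∞ xʲ·e^(−2κx) dx = j!/(2κ)^(j+1).
Normalization: ∫|ψ|² dx = 0.30585.
⟨x⟩ = 1.6043 and ⟨x²⟩ = 3.4316.
(Δx)² = 3.4316 − (1.6043)² = 0.85790.

0.858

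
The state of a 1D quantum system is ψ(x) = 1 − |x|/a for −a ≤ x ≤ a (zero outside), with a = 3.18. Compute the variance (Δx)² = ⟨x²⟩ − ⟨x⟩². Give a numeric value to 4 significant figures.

1.011

Compute ⟨x⟩ and ⟨x²⟩ separately, then (Δx)² = ⟨x²⟩ − ⟨x⟩².
ψ is even, so ∫ over [−a, a] = 2∫₀ᵃ with ψ = 1 − x/a there: ∫₀ᵃ (1 − x/a)² dx = a/3, ∫₀ᵃ x²(1 − x/a)² dx = a³/30, ∫₀ᵃ x⁴(1 − x/a)² dx = a⁵/105.
Normalization: ∫|ψ|² dx = 2.1200.
⟨x⟩ = 0.0000 and ⟨x²⟩ = 1.0112.
(Δx)² = 1.0112 − (0.0000)² = 1.0112.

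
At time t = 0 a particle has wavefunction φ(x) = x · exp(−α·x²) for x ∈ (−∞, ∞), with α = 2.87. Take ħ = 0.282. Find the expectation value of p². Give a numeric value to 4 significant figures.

0.6847

p² φ = −ħ² d²φ/dx²; ⟨p²⟩ = −ħ² ∫ φ*·φ'' dx / ∫|φ|² dx.
Expand each integrand as polynomial × e^(−2αx²) and use ∫x^(2j)·e^(−2αx²) dx = (2j−1)!!/(4α)^j · √(π/(2α)), odd powers → 0; here √(π/(2α)) = 0.73981. Differentiate with the product rule, d/dx e^(−αx²) = −2αx·e^(−αx²).
State is unnormalized: ∫|φ|² dx = 0.064443, and ∫φ*·(−ħ² φ'') dx = 0.044124, so ⟨p²⟩ = 0.044124 / 0.064443.
⟨p²⟩ = 0.68470.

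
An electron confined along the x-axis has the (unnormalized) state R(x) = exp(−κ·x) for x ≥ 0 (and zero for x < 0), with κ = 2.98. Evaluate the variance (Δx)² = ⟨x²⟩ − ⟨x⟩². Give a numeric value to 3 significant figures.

0.0282

Compute ⟨x⟩ and ⟨x²⟩ separately, then (Δx)² = ⟨x²⟩ − ⟨x⟩².
Every integrand reduces to terms xʲ·e^(−2κx) on [0, ∞); use ∫₀^∞ xʲ·e^(−2κx) dx = j!/(2κ)^(j+1).
Normalization: ∫|R|² dx = 0.16779.
⟨x⟩ = 0.16779 and ⟨x²⟩ = 0.056304.
(Δx)² = 0.056304 − (0.16779)² = 0.028152.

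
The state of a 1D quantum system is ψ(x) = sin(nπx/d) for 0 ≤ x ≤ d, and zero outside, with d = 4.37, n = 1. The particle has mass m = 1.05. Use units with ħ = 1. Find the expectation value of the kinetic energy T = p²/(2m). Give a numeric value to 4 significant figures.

T = −(ħ²/2m) d²/dx², so ⟨T⟩ = −(ħ²/2m) ∫ ψ*·ψ'' dx / ∫|ψ|² dx; with m = 1.05.
d/dx sin(nπx/d) = (nπ/d)·cos(nπx/d) and d²/dx² sin(nπx/d) = −(nπ/d)²·sin(nπx/d); on 0 ≤ x ≤ d, ∫sin²(nπx/d) dx = d/2 and ∫sin(nπx/d)·cos(nπx/d) dx = 0.
State is unnormalized: ∫|ψ|² dx = 2.1850, and ∫ψ*·(−ħ²/2m · ψ'') dx = 0.53774, so ⟨T⟩ = 0.53774 / 2.1850.
⟨T⟩ = 0.24610.

0.2461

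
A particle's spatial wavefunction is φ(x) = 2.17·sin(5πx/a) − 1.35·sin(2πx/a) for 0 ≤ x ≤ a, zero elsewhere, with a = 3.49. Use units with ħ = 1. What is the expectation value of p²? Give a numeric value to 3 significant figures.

15.5

p² φ = −ħ² d²φ/dx²; ⟨p²⟩ = −ħ² ∫ φ*·φ'' dx / ∫|φ|² dx.
d²/dx² sin(jπx/a) = −(jπ/a)²·sin(jπx/a); on 0 ≤ x ≤ a, ∫sin²(jπx/a) dx = a/2 and ∫sin(jπx/a)·sin(lπx/a) dx = 0 for j ≠ l, so only diagonal terms survive in ∫|φ|² and ∫φ·φ″; ∫φ·φ′ dx = [φ²/2] between the walls = 0.
State is unnormalized: ∫|φ|² dx = 11.397, and ∫φ*·(−ħ² φ'') dx = 176.77, so ⟨p²⟩ = 176.77 / 11.397.
⟨p²⟩ = 15.509.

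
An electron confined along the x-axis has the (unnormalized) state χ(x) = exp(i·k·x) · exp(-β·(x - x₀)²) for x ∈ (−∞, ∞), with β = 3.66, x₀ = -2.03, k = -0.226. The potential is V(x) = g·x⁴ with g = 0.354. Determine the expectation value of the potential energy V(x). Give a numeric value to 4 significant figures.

6.614

⟨V⟩ = ∫ V(x)·|χ|² dx / ∫|χ|² dx.
Gaussian moments (u = x − x₀): ∫u^(2j)·e^(−2βu²) du = (2j−1)!!/(4β)^j · √(π/(2β)), odd powers integrate to 0; here √(π/(2β)) = 0.65512.
State is unnormalized: ∫|χ|² dx = 0.65512, and ∫χ*·V(x)·χ dx = 4.3332, so ⟨V⟩ = 4.3332 / 0.65512.
⟨V⟩ = 6.6144.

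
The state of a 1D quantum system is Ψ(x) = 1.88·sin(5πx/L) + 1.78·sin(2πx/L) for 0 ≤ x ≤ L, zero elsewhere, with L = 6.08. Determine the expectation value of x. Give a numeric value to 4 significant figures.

⟨x⟩ = ∫ x·|Ψ|² dx / ∫|Ψ|² dx (integrals over the domain).
On 0 ≤ x ≤ L (j ≠ l): ∫sin²(jπx/L) dx = L/2, ∫sin(jπx/L)·sin(lπx/L) dx = 0; diagonal moments ∫x·sin²(jπx/L) dx = L²/4, ∫x²·sin²(jπx/L) dx = L³·(1/6 − 1/(4j²π²)); cross terms ∫x·sin(jπx/L)·sin(lπx/L) dx = 0 for j + l even and −4jlL²/(π²(j² − l²)²) for j + l odd, ∫x²·sin(jπx/L)·sin(lπx/L) dx = (−1)^(j+l)·4jlL³/(π²(j² − l²)²); higher powers the same way via product-to-sum and parts.
State is unnormalized: ∫|Ψ|² dx = 20.377, and ∫Ψ*·x·Ψ dx = 59.671, so ⟨x⟩ = 59.671 / 20.377.
⟨x⟩ = 2.9284.

2.928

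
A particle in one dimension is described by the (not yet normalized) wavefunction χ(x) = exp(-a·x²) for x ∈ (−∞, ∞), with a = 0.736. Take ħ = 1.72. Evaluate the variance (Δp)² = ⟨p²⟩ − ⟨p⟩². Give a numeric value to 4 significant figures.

Compute ⟨p⟩ and ⟨p²⟩ separately; (Δp)² = ⟨p²⟩ − ⟨p⟩².
Gaussian moments: ∫x^(2j)·e^(−2ax²) dx = (2j−1)!!/(4a)^j · √(π/(2a)), odd powers integrate to 0; here √(π/(2a)) = 1.4609. Derivatives: d/dx e^(−ax²) = −2ax·e^(−ax²), d²/dx² e^(−ax²) = (4a²x² − 2a)·e^(−ax²).
Normalization: ∫|χ|² dx = 1.4609.
⟨p⟩ = 0.0000 and ⟨p²⟩ = 2.1774.
(Δp)² = 2.1774 − (0.0000)² = 2.1774.

2.177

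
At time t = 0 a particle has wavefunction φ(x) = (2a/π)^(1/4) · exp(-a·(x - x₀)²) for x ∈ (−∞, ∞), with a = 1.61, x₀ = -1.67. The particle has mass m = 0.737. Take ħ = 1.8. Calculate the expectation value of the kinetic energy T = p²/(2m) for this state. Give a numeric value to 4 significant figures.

T = −(ħ²/2m) d²/dx², so ⟨T⟩ = −(ħ²/2m) ∫ φ*·φ'' dx; with m = 0.737.
Gaussian moments (u = x − x₀): ∫u^(2j)·e^(−2au²) du = (2j−1)!!/(4a)^j · √(π/(2a)), odd powers integrate to 0; here √(π/(2a)) = 0.98775. Derivatives: d/dx e^(−au²) = −2au·e^(−au²), d²/dx² e^(−au²) = (4a²u² − 2a)·e^(−au²).
⟨T⟩ = 3.5389.

3.539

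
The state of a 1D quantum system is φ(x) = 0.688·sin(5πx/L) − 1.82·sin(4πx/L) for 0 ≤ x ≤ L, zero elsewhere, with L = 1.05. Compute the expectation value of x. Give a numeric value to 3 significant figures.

⟨x⟩ = ∫ x·|φ|² dx / ∫|φ|² dx (integrals over the domain).
On 0 ≤ x ≤ L (j ≠ l): ∫sin²(jπx/L) dx = L/2, ∫sin(jπx/L)·sin(lπx/L) dx = 0; diagonal moments ∫x·sin²(jπx/L) dx = L²/4, ∫x²·sin²(jπx/L) dx = L³·(1/6 − 1/(4j²π²)); cross terms ∫x·sin(jπx/L)·sin(lπx/L) dx = 0 for j + l even and −4jlL²/(π²(j² − l²)²) for j + l odd, ∫x²·sin(jπx/L)·sin(lπx/L) dx = (−1)^(j+l)·4jlL³/(π²(j² − l²)²); higher powers the same way via product-to-sum and parts.
State is unnormalized: ∫|φ|² dx = 1.9875, and ∫φ*·x·φ dx = 1.3197, so ⟨x⟩ = 1.3197 / 1.9875.
⟨x⟩ = 0.66402.

0.664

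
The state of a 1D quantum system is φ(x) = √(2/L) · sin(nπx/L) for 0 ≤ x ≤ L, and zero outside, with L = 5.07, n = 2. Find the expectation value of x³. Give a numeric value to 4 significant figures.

⟨x³⟩ = ∫ x³·|φ|² dx (integrals over the domain).
With sin²θ = (1 − cos2θ)/2 on 0 ≤ x ≤ L: ∫sin²(nπx/L) dx = L/2, ∫x·sin²(nπx/L) dx = L²/4, ∫x²·sin²(nπx/L) dx = L³·(1/6 − 1/(4n²π²)); higher powers xᵏ the same way, integrating xᵏ·cos(2nπx/L) by parts.
⟨x³⟩ = 30.105.

30.11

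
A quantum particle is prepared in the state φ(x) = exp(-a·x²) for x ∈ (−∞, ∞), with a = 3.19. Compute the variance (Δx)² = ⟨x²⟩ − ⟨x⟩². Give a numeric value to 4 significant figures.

0.07837

Compute ⟨x⟩ and ⟨x²⟩ separately, then (Δx)² = ⟨x²⟩ − ⟨x⟩².
Gaussian moments: ∫x^(2j)·e^(−2ax²) dx = (2j−1)!!/(4a)^j · √(π/(2a)), odd powers integrate to 0; here √(π/(2a)) = 0.70172.
Normalization: ∫|φ|² dx = 0.70172.
⟨x⟩ = 0.0000 and ⟨x²⟩ = 0.078370.
(Δx)² = 0.078370 − (0.0000)² = 0.078370.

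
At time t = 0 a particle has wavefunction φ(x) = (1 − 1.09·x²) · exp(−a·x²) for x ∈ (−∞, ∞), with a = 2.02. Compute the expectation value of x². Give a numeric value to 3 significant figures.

⟨x²⟩ = ∫ x²·|φ|² dx / ∫|φ|² dx (integrals over the domain).
Expand each integrand as polynomial × e^(−2ax²) and use ∫x^(2j)·e^(−2ax²) dx = (2j−1)!!/(4a)^j · √(π/(2a)), odd powers → 0; here √(π/(2a)) = 0.88183.
State is unnormalized: ∫|φ|² dx = 0.69205, and ∫φ*·x²·φ dx = 0.050593, so ⟨x²⟩ = 0.050593 / 0.69205.
⟨x²⟩ = 0.073105.

0.0731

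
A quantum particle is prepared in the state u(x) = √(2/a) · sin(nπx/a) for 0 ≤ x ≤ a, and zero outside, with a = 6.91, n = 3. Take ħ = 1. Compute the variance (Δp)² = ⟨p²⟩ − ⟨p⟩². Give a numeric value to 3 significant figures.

1.86

Compute ⟨p⟩ and ⟨p²⟩ separately; (Δp)² = ⟨p²⟩ − ⟨p⟩².
d/dx sin(nπx/a) = (nπ/a)·cos(nπx/a) and d²/dx² sin(nπx/a) = −(nπ/a)²·sin(nπx/a); on 0 ≤ x ≤ a, ∫sin²(nπx/a) dx = a/2 and ∫sin(nπx/a)·cos(nπx/a) dx = 0.
⟨p⟩ = 0.0000 and ⟨p²⟩ = 1.8603.
(Δp)² = 1.8603 − (0.0000)² = 1.8603.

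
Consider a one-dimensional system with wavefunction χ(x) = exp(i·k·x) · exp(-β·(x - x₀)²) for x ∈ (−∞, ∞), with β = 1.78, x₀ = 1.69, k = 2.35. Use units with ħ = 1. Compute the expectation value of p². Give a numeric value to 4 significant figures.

7.303

p² χ = −ħ² d²χ/dx²; ⟨p²⟩ = −ħ² ∫ χ*·χ'' dx / ∫|χ|² dx.
Gaussian moments (u = x − x₀): ∫u^(2j)·e^(−2βu²) du = (2j−1)!!/(4β)^j · √(π/(2β)), odd powers integrate to 0; here √(π/(2β)) = 0.93940. Derivatives: χ′ = (ik − 2βu)·χ, χ″ = ((ik − 2βu)² − 2β)·χ; the odd-in-u pieces drop out.
State is unnormalized: ∫|χ|² dx = 0.93940, and ∫χ*·(−ħ² χ'') dx = 6.8600, so ⟨p²⟩ = 6.8600 / 0.93940.
⟨p²⟩ = 7.3025.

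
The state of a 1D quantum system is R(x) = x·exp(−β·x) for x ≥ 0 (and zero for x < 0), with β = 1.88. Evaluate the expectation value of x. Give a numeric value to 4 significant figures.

⟨x⟩ = ∫ x·|R|² dx / ∫|R|² dx (integrals over the domain).
Every integrand reduces to terms xʲ·e^(−2βx) on [0, ∞); use ∫₀^∞ xʲ·e^(−2βx) dx = j!/(2β)^(j+1).
State is unnormalized: ∫|R|² dx = 0.037624, and ∫R*·x·R dx = 0.030019, so ⟨x⟩ = 0.030019 / 0.037624.
⟨x⟩ = 0.79787.

0.7979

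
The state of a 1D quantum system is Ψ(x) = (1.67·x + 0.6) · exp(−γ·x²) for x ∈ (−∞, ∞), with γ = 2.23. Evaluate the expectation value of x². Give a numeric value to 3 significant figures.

0.216

⟨x²⟩ = ∫ x²·|Ψ|² dx / ∫|Ψ|² dx (integrals over the domain).
Expand each integrand as polynomial × e^(−2γx²) and use ∫x^(2j)·e^(−2γx²) dx = (2j−1)!!/(4γ)^j · √(π/(2γ)), odd powers → 0; here √(π/(2γ)) = 0.83928.
State is unnormalized: ∫|Ψ|² dx = 0.56455, and ∫Ψ*·x²·Ψ dx = 0.12213, so ⟨x²⟩ = 0.12213 / 0.56455.
⟨x²⟩ = 0.21632.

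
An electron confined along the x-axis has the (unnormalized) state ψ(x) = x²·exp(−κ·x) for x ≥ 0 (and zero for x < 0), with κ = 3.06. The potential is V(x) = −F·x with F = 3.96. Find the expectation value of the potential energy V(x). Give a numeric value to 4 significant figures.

⟨V⟩ = ∫ V(x)·|ψ|² dx / ∫|ψ|² dx.
Every integrand reduces to terms xʲ·e^(−2κx) on [0, ∞); use ∫₀^∞ xʲ·e^(−2κx) dx = j!/(2κ)^(j+1).
State is unnormalized: ∫|ψ|² dx = 0.0027955, and ∫ψ*·V(x)·ψ dx = -0.0090442, so ⟨V⟩ = -0.0090442 / 0.0027955.
⟨V⟩ = -3.2353.

-3.235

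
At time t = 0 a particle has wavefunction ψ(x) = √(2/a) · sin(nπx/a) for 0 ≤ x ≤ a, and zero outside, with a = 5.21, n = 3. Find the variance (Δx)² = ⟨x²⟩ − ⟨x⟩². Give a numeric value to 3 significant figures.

2.11

Compute ⟨x⟩ and ⟨x²⟩ separately, then (Δx)² = ⟨x²⟩ − ⟨x⟩².
With sin²θ = (1 − cos2θ)/2 on 0 ≤ x ≤ a: ∫sin²(nπx/a) dx = a/2, ∫x·sin²(nπx/a) dx = a²/4, ∫x²·sin²(nπx/a) dx = a³·(1/6 − 1/(4n²π²)); higher powers xᵏ the same way, integrating xᵏ·cos(2nπx/a) by parts.
⟨x⟩ = 2.6050 and ⟨x²⟩ = 8.8952.
(Δx)² = 8.8952 − (2.6050)² = 2.1092.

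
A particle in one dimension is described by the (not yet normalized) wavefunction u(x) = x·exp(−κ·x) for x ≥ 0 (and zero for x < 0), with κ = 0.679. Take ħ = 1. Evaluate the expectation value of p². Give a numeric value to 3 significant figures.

0.461

p² u = −ħ² d²u/dx²; ⟨p²⟩ = −ħ² ∫ u*·u'' dx / ∫|u|² dx.
Differentiate x·exp(−κ·x) with the product rule; every integrand then reduces to terms xʲ·e^(−2κx) on [0, ∞), with ∫₀^∞ xʲ·e^(−2κx) dx = j!/(2κ)^(j+1).
State is unnormalized: ∫|u|² dx = 0.79860, and ∫u*·(−ħ² u'') dx = 0.36819, so ⟨p²⟩ = 0.36819 / 0.79860.
⟨p²⟩ = 0.46104.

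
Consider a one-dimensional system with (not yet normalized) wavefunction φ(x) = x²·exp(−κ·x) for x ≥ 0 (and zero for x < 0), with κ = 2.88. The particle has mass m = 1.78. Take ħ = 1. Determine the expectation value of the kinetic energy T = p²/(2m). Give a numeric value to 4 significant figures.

0.7766

T = −(ħ²/2m) d²/dx², so ⟨T⟩ = −(ħ²/2m) ∫ φ*·φ'' dx / ∫|φ|² dx; with m = 1.78.
Differentiate x²·exp(−κ·x) with the product rule; every integrand then reduces to terms xʲ·e^(−2κx) on [0, ∞), with ∫₀^∞ xʲ·e^(−2κx) dx = j!/(2κ)^(j+1).
State is unnormalized: ∫|φ|² dx = 0.0037853, and ∫φ*·(−ħ²/2m · φ'') dx = 0.0029398, so ⟨T⟩ = 0.0029398 / 0.0037853.
⟨T⟩ = 0.77663.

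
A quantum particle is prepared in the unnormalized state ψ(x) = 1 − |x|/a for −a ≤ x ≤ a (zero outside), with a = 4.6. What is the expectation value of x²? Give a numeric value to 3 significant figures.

2.12

⟨x²⟩ = ∫ x²·|ψ|² dx / ∫|ψ|² dx (integrals over the domain).
ψ is even, so ∫ over [−a, a] = 2∫₀ᵃ with ψ = 1 − x/a there: ∫₀ᵃ (1 − x/a)² dx = a/3, ∫₀ᵃ x²(1 − x/a)² dx = a³/30, ∫₀ᵃ x⁴(1 − x/a)² dx = a⁵/105.
State is unnormalized: ∫|ψ|² dx = 3.0667, and ∫ψ*·x²·ψ dx = 6.4891, so ⟨x²⟩ = 6.4891 / 3.0667.
⟨x²⟩ = 2.1160.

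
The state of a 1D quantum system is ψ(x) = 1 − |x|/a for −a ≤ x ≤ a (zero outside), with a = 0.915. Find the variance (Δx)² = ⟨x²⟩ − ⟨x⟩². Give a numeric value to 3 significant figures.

Compute ⟨x⟩ and ⟨x²⟩ separately, then (Δx)² = ⟨x²⟩ − ⟨x⟩².
ψ is even, so ∫ over [−a, a] = 2∫₀ᵃ with ψ = 1 − x/a there: ∫₀ᵃ (1 − x/a)² dx = a/3, ∫₀ᵃ x²(1 − x/a)² dx = a³/30, ∫₀ᵃ x⁴(1 − x/a)² dx = a⁵/105.
Normalization: ∫|ψ|² dx = 0.61000.
⟨x⟩ = 0.0000 and ⟨x²⟩ = 0.083723.
(Δx)² = 0.083723 − (0.0000)² = 0.083723.

0.0837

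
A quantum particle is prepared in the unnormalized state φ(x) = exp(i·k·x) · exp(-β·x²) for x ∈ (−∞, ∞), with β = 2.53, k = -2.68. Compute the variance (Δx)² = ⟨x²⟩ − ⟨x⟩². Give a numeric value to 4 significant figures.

Compute ⟨x⟩ and ⟨x²⟩ separately, then (Δx)² = ⟨x²⟩ − ⟨x⟩².
Gaussian moments: ∫x^(2j)·e^(−2βx²) dx = (2j−1)!!/(4β)^j · √(π/(2β)), odd powers integrate to 0; here √(π/(2β)) = 0.78795.
Normalization: ∫|φ|² dx = 0.78795.
⟨x⟩ = 0.0000 and ⟨x²⟩ = 0.098814.
(Δx)² = 0.098814 − (0.0000)² = 0.098814.

0.09881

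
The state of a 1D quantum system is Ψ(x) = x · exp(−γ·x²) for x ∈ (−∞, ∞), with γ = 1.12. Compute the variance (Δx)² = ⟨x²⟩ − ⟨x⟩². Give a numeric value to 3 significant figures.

Compute ⟨x⟩ and ⟨x²⟩ separately, then (Δx)² = ⟨x²⟩ − ⟨x⟩².
Expand each integrand as polynomial × e^(−2γx²) and use ∫x^(2j)·e^(−2γx²) dx = (2j−1)!!/(4γ)^j · √(π/(2γ)), odd powers → 0; here √(π/(2γ)) = 1.1843.
Normalization: ∫|Ψ|² dx = 0.26435.
⟨x⟩ = 0.0000 and ⟨x²⟩ = 0.66964.
(Δx)² = 0.66964 − (0.0000)² = 0.66964.

0.670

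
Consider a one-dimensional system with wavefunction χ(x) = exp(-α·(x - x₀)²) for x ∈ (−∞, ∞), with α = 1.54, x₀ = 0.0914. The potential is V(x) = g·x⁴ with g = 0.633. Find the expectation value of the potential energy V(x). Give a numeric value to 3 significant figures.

0.0552

⟨V⟩ = ∫ V(x)·|χ|² dx / ∫|χ|² dx.
Gaussian moments (u = x − x₀): ∫u^(2j)·e^(−2αu²) du = (2j−1)!!/(4α)^j · √(π/(2α)), odd powers integrate to 0; here √(π/(2α)) = 1.0099.
State is unnormalized: ∫|χ|² dx = 1.0099, and ∫χ*·V(x)·χ dx = 0.055790, so ⟨V⟩ = 0.055790 / 1.0099.
⟨V⟩ = 0.055240.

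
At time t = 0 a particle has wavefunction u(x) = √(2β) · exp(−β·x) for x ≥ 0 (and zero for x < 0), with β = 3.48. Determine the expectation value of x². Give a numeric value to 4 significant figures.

0.04129

⟨x²⟩ = ∫ x²·|u|² dx (integrals over the domain).
Every integrand reduces to terms xʲ·e^(−2βx) on [0, ∞); use ∫₀^∞ xʲ·e^(−2βx) dx = j!/(2β)^(j+1).
⟨x²⟩ = 0.041287.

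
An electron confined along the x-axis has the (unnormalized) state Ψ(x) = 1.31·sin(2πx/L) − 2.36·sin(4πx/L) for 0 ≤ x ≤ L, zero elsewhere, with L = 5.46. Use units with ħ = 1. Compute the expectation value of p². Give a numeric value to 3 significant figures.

p² Ψ = −ħ² d²Ψ/dx²; ⟨p²⟩ = −ħ² ∫ Ψ*·Ψ'' dx / ∫|Ψ|² dx.
d²/dx² sin(jπx/L) = −(jπ/L)²·sin(jπx/L); on 0 ≤ x ≤ L, ∫sin²(jπx/L) dx = L/2 and ∫sin(jπx/L)·sin(lπx/L) dx = 0 for j ≠ l, so only diagonal terms survive in ∫|Ψ|² and ∫Ψ·Ψ″; ∫Ψ·Ψ′ dx = [Ψ²/2] between the walls = 0.
State is unnormalized: ∫|Ψ|² dx = 19.890, and ∫Ψ*·(−ħ² Ψ'') dx = 86.746, so ⟨p²⟩ = 86.746 / 19.890.
⟨p²⟩ = 4.3613.

4.36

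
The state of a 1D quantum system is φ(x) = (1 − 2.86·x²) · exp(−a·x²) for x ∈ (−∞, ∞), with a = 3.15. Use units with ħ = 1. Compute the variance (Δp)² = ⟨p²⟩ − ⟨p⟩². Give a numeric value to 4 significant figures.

8.159

Compute ⟨p⟩ and ⟨p²⟩ separately; (Δp)² = ⟨p²⟩ − ⟨p⟩².
Expand each integrand as polynomial × e^(−2ax²) and use ∫x^(2j)·e^(−2ax²) dx = (2j−1)!!/(4a)^j · √(π/(2a)), odd powers → 0; here √(π/(2a)) = 0.70616. Differentiate with the product rule, d/dx e^(−ax²) = −2ax·e^(−ax²).
Normalization: ∫|φ|² dx = 0.49474.
⟨p⟩ = 0.0000 and ⟨p²⟩ = 8.1588.
(Δp)² = 8.1588 − (0.0000)² = 8.1588.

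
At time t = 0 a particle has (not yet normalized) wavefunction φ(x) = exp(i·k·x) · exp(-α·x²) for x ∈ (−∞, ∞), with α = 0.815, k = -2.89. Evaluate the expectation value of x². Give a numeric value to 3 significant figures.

⟨x²⟩ = ∫ x²·|φ|² dx / ∫|φ|² dx (integrals over the domain).
Gaussian moments: ∫x^(2j)·e^(−2αx²) dx = (2j−1)!!/(4α)^j · √(π/(2α)), odd powers integrate to 0; here √(π/(2α)) = 1.3883.
State is unnormalized: ∫|φ|² dx = 1.3883, and ∫φ*·x²·φ dx = 0.42586, so ⟨x²⟩ = 0.42586 / 1.3883.
⟨x²⟩ = 0.30675.

0.307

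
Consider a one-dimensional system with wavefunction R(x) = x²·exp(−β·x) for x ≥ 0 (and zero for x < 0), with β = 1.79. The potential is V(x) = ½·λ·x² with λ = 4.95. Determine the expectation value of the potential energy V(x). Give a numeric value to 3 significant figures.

⟨V⟩ = ∫ V(x)·|R|² dx / ∫|R|² dx.
Every integrand reduces to terms xʲ·e^(−2βx) on [0, ∞); use ∫₀^∞ xʲ·e^(−2βx) dx = j!/(2β)^(j+1).
State is unnormalized: ∫|R|² dx = 0.040813, and ∫R*·V(x)·R dx = 0.23644, so ⟨V⟩ = 0.23644 / 0.040813.
⟨V⟩ = 5.7934.

5.79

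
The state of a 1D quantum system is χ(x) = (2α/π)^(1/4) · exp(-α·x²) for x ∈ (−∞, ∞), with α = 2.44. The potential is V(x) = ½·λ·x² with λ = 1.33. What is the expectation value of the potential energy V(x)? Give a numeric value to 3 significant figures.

0.0681

⟨V⟩ = ∫ V(x)·|χ|² dx.
Gaussian moments: ∫x^(2j)·e^(−2αx²) dx = (2j−1)!!/(4α)^j · √(π/(2α)), odd powers integrate to 0; here √(π/(2α)) = 0.80235.
⟨V⟩ = 0.068135.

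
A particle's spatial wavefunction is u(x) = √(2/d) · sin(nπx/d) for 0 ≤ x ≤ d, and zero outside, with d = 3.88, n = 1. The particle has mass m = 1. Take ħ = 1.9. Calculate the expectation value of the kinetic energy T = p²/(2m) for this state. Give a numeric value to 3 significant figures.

1.18

T = −(ħ²/2m) d²/dx², so ⟨T⟩ = −(ħ²/2m) ∫ u*·u'' dx; with m = 1.
d/dx sin(nπx/d) = (nπ/d)·cos(nπx/d) and d²/dx² sin(nπx/d) = −(nπ/d)²·sin(nπx/d); on 0 ≤ x ≤ d, ∫sin²(nπx/d) dx = d/2 and ∫sin(nπx/d)·cos(nπx/d) dx = 0.
⟨T⟩ = 1.1834.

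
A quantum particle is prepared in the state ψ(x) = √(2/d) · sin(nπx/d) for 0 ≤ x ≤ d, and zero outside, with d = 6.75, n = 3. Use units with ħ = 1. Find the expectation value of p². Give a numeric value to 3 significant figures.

p² ψ = −ħ² d²ψ/dx²; ⟨p²⟩ = −ħ² ∫ ψ*·ψ'' dx.
d/dx sin(nπx/d) = (nπ/d)·cos(nπx/d) and d²/dx² sin(nπx/d) = −(nπ/d)²·sin(nπx/d); on 0 ≤ x ≤ d, ∫sin²(nπx/d) dx = d/2 and ∫sin(nπx/d)·cos(nπx/d) dx = 0.
⟨p²⟩ = 1.9496.

1.95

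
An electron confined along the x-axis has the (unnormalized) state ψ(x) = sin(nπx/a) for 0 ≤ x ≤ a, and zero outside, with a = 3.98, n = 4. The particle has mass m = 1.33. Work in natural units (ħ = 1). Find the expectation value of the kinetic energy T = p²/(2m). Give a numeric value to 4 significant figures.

3.748

T = −(ħ²/2m) d²/dx², so ⟨T⟩ = −(ħ²/2m) ∫ ψ*·ψ'' dx / ∫|ψ|² dx; with m = 1.33.
d/dx sin(nπx/a) = (nπ/a)·cos(nπx/a) and d²/dx² sin(nπx/a) = −(nπ/a)²·sin(nπx/a); on 0 ≤ x ≤ a, ∫sin²(nπx/a) dx = a/2 and ∫sin(nπx/a)·cos(nπx/a) dx = 0.
State is unnormalized: ∫|ψ|² dx = 1.9900, and ∫ψ*·(−ħ²/2m · ψ'') dx = 7.4580, so ⟨T⟩ = 7.4580 / 1.9900.
⟨T⟩ = 3.7478.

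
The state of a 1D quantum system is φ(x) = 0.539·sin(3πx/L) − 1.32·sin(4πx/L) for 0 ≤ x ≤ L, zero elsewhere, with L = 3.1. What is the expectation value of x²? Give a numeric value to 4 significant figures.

⟨x²⟩ = ∫ x²·|φ|² dx / ∫|φ|² dx (integrals over the domain).
On 0 ≤ x ≤ L (j ≠ l): ∫sin²(jπx/L) dx = L/2, ∫sin(jπx/L)·sin(lπx/L) dx = 0; diagonal moments ∫x·sin²(jπx/L) dx = L²/4, ∫x²·sin²(jπx/L) dx = L³·(1/6 − 1/(4j²π²)); cross terms ∫x·sin(jπx/L)·sin(lπx/L) dx = 0 for j + l even and −4jlL²/(π²(j² − l²)²) for j + l odd, ∫x²·sin(jπx/L)·sin(lπx/L) dx = (−1)^(j+l)·4jlL³/(π²(j² − l²)²); higher powers the same way via product-to-sum and parts.
State is unnormalized: ∫|φ|² dx = 3.1510, and ∫φ*·x²·φ dx = 14.195, so ⟨x²⟩ = 14.195 / 3.1510.
⟨x²⟩ = 4.5048.

4.505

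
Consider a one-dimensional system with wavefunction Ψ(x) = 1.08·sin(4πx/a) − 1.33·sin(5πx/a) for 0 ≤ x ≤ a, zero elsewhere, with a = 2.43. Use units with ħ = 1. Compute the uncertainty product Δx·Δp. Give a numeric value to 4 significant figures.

2.997

Δx = √(⟨x²⟩−⟨x⟩²), Δp = √(⟨p²⟩−⟨p⟩²).
On 0 ≤ x ≤ a (j ≠ l): ∫sin²(jπx/a) dx = a/2, ∫sin(jπx/a)·sin(lπx/a) dx = 0; diagonal moments ∫x·sin²(jπx/a) dx = a²/4, ∫x²·sin²(jπx/a) dx = a³·(1/6 − 1/(4j²π²)); cross terms ∫x·sin(jπx/a)·sin(lπx/a) dx = 0 for j + l even and −4jla²/(π²(j² − l²)²) for j + l odd, ∫x²·sin(jπx/a)·sin(lπx/a) dx = (−1)^(j+l)·4jla³/(π²(j² − l²)²); higher powers the same way via product-to-sum and parts. d²/dx² sin(jπx/a) = −(jπ/a)²·sin(jπx/a); on 0 ≤ x ≤ a, ∫sin²(jπx/a) dx = a/2 and ∫sin(jπx/a)·sin(lπx/a) dx = 0 for j ≠ l, so only diagonal terms survive in ∫|Ψ|² and ∫Ψ·Ψ″; ∫Ψ·Ψ′ dx = [Ψ²/2] between the walls = 0.
Normalization: ∫|Ψ|² dx = 3.5664.
⟨x⟩ = 1.6910, ⟨x²⟩ = 3.1103 ⇒ Δx = 0.50087.
⟨p⟩ = 0.0000, ⟨p²⟩ = 35.808 ⇒ Δp = 5.9840.
Δx·Δp = 2.9972.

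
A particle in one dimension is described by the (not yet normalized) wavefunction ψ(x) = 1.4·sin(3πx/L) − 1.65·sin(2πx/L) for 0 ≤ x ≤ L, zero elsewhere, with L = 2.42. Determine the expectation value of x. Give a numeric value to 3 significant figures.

1.67

⟨x⟩ = ∫ x·|ψ|² dx / ∫|ψ|² dx (integrals over the domain).
On 0 ≤ x ≤ L (j ≠ l): ∫sin²(jπx/L) dx = L/2, ∫sin(jπx/L)·sin(lπx/L) dx = 0; diagonal moments ∫x·sin²(jπx/L) dx = L²/4, ∫x²·sin²(jπx/L) dx = L³·(1/6 − 1/(4j²π²)); cross terms ∫x·sin(jπx/L)·sin(lπx/L) dx = 0 for j + l even and −4jlL²/(π²(j² − l²)²) for j + l odd, ∫x²·sin(jπx/L)·sin(lπx/L) dx = (−1)^(j+l)·4jlL³/(π²(j² − l²)²); higher powers the same way via product-to-sum and parts.
State is unnormalized: ∫|ψ|² dx = 5.6658, and ∫ψ*·x·ψ dx = 9.4874, so ⟨x⟩ = 9.4874 / 5.6658.
⟨x⟩ = 1.6745.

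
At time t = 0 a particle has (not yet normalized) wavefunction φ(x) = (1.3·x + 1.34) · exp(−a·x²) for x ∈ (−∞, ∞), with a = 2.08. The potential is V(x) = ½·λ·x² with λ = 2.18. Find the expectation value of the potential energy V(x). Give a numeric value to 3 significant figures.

0.158

⟨V⟩ = ∫ V(x)·|φ|² dx / ∫|φ|² dx.
Expand each integrand as polynomial × e^(−2ax²) and use ∫x^(2j)·e^(−2ax²) dx = (2j−1)!!/(4a)^j · √(π/(2a)), odd powers → 0; here √(π/(2a)) = 0.86902.
State is unnormalized: ∫|φ|² dx = 1.7369, and ∫φ*·V(x)·φ dx = 0.27381, so ⟨V⟩ = 0.27381 / 1.7369.
⟨V⟩ = 0.15764.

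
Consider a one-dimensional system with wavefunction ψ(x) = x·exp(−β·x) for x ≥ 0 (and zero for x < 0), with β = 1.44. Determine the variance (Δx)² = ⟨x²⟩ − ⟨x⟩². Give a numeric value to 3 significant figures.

0.362

Compute ⟨x⟩ and ⟨x²⟩ separately, then (Δx)² = ⟨x²⟩ − ⟨x⟩².
Every integrand reduces to terms xʲ·e^(−2βx) on [0, ∞); use ∫₀^∞ xʲ·e^(−2βx) dx = j!/(2β)^(j+1).
Normalization: ∫|ψ|² dx = 0.083724.
⟨x⟩ = 1.0417 and ⟨x²⟩ = 1.4468.
(Δx)² = 1.4468 − (1.0417)² = 0.36169.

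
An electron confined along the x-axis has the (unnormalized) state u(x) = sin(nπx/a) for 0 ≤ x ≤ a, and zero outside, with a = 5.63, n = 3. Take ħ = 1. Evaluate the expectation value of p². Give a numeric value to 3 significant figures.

2.80

p² u = −ħ² d²u/dx²; ⟨p²⟩ = −ħ² ∫ u*·u'' dx / ∫|u|² dx.
d/dx sin(nπx/a) = (nπ/a)·cos(nπx/a) and d²/dx² sin(nπx/a) = −(nπ/a)²·sin(nπx/a); on 0 ≤ x ≤ a, ∫sin²(nπx/a) dx = a/2 and ∫sin(nπx/a)·cos(nπx/a) dx = 0.
State is unnormalized: ∫|u|² dx = 2.8150, and ∫u*·(−ħ² u'') dx = 7.8887, so ⟨p²⟩ = 7.8887 / 2.8150.
⟨p²⟩ = 2.8024.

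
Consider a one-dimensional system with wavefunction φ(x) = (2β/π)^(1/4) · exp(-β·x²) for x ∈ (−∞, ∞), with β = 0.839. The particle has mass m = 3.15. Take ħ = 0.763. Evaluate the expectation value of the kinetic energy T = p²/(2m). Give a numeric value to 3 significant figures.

T = −(ħ²/2m) d²/dx², so ⟨T⟩ = −(ħ²/2m) ∫ φ*·φ'' dx; with m = 3.15.
Gaussian moments: ∫x^(2j)·e^(−2βx²) dx = (2j−1)!!/(4β)^j · √(π/(2β)), odd powers integrate to 0; here √(π/(2β)) = 1.3683. Derivatives: d/dx e^(−βx²) = −2βx·e^(−βx²), d²/dx² e^(−βx²) = (4β²x² − 2β)·e^(−βx²).
⟨T⟩ = 0.077530.

0.0775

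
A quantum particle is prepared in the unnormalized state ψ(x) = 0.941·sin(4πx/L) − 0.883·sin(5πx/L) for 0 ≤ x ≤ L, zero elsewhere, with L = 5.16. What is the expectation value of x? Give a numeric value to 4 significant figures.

⟨x⟩ = ∫ x·|ψ|² dx / ∫|ψ|² dx (integrals over the domain).
On 0 ≤ x ≤ L (j ≠ l): ∫sin²(jπx/L) dx = L/2, ∫sin(jπx/L)·sin(lπx/L) dx = 0; diagonal moments ∫x·sin²(jπx/L) dx = L²/4, ∫x²·sin²(jπx/L) dx = L³·(1/6 − 1/(4j²π²)); cross terms ∫x·sin(jπx/L)·sin(lπx/L) dx = 0 for j + l even and −4jlL²/(π²(j² − l²)²) for j + l odd, ∫x²·sin(jπx/L)·sin(lπx/L) dx = (−1)^(j+l)·4jlL³/(π²(j² − l²)²); higher powers the same way via product-to-sum and parts.
State is unnormalized: ∫|ψ|² dx = 4.2961, and ∫ψ*·x·ψ dx = 15.512, so ⟨x⟩ = 15.512 / 4.2961.
⟨x⟩ = 3.6106.

3.611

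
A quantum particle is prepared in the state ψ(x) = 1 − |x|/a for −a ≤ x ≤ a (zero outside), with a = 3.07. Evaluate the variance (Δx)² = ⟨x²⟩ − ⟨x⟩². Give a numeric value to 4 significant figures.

0.9425

Compute ⟨x⟩ and ⟨x²⟩ separately, then (Δx)² = ⟨x²⟩ − ⟨x⟩².
ψ is even, so ∫ over [−a, a] = 2∫₀ᵃ with ψ = 1 − x/a there: ∫₀ᵃ (1 − x/a)² dx = a/3, ∫₀ᵃ x²(1 − x/a)² dx = a³/30, ∫₀ᵃ x⁴(1 − x/a)² dx = a⁵/105.
Normalization: ∫|ψ|² dx = 2.0467.
⟨x⟩ = 0.0000 and ⟨x²⟩ = 0.94249.
(Δx)² = 0.94249 − (0.0000)² = 0.94249.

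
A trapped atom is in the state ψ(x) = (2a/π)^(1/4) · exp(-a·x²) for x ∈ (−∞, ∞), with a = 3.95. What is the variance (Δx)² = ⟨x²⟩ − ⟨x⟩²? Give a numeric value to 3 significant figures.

0.0633

Compute ⟨x⟩ and ⟨x²⟩ separately, then (Δx)² = ⟨x²⟩ − ⟨x⟩².
Gaussian moments: ∫x^(2j)·e^(−2ax²) dx = (2j−1)!!/(4a)^j · √(π/(2a)), odd powers integrate to 0; here √(π/(2a)) = 0.63061.
⟨x⟩ = 0.0000 and ⟨x²⟩ = 0.063291.
(Δx)² = 0.063291 − (0.0000)² = 0.063291.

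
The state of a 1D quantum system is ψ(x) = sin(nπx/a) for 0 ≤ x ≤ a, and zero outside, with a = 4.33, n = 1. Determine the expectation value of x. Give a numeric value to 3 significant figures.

⟨x⟩ = ∫ x·|ψ|² dx / ∫|ψ|² dx (integrals over the domain).
With sin²θ = (1 − cos2θ)/2 on 0 ≤ x ≤ a: ∫sin²(nπx/a) dx = a/2, ∫x·sin²(nπx/a) dx = a²/4, ∫x²·sin²(nπx/a) dx = a³·(1/6 − 1/(4n²π²)); higher powers xᵏ the same way, integrating xᵏ·cos(2nπx/a) by parts.
State is unnormalized: ∫|ψ|² dx = 2.1650, and ∫ψ*·x·ψ dx = 4.6872, so ⟨x⟩ = 4.6872 / 2.1650.
⟨x⟩ = 2.1650.

2.17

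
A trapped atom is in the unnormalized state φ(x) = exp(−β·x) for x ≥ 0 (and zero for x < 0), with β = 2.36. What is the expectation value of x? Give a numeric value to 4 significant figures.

0.2119

⟨x⟩ = ∫ x·|φ|² dx / ∫|φ|² dx (integrals over the domain).
Every integrand reduces to terms xʲ·e^(−2βx) on [0, ∞); use ∫₀^∞ xʲ·e^(−2βx) dx = j!/(2β)^(j+1).
State is unnormalized: ∫|φ|² dx = 0.21186, and ∫φ*·x·φ dx = 0.044887, so ⟨x⟩ = 0.044887 / 0.21186.
⟨x⟩ = 0.21186.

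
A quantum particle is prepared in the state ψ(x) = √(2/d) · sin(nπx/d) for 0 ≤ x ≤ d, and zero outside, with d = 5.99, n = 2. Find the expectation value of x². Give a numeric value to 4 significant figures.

⟨x²⟩ = ∫ x²·|ψ|² dx (integrals over the domain).
With sin²θ = (1 − cos2θ)/2 on 0 ≤ x ≤ d: ∫sin²(nπx/d) dx = d/2, ∫x·sin²(nπx/d) dx = d²/4, ∫x²·sin²(nπx/d) dx = d³·(1/6 − 1/(4n²π²)); higher powers xᵏ the same way, integrating xᵏ·cos(2nπx/d) by parts.
⟨x²⟩ = 11.506.

11.51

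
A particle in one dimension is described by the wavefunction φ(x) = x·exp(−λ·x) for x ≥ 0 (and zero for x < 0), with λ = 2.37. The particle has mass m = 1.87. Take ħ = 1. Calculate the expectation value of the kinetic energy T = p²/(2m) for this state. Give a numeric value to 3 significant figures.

1.50

T = −(ħ²/2m) d²/dx², so ⟨T⟩ = −(ħ²/2m) ∫ φ*·φ'' dx / ∫|φ|² dx; with m = 1.87.
Differentiate x·exp(−λ·x) with the product rule; every integrand then reduces to terms xʲ·e^(−2λx) on [0, ∞), with ∫₀^∞ xʲ·e^(−2λx) dx = j!/(2λ)^(j+1).
State is unnormalized: ∫|φ|² dx = 0.018780, and ∫φ*·(−ħ²/2m · φ'') dx = 0.028205, so ⟨T⟩ = 0.028205 / 0.018780.
⟨T⟩ = 1.5018.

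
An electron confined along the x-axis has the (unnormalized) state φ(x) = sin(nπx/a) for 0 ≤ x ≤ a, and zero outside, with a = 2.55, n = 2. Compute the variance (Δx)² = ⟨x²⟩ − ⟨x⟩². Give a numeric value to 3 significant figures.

0.460

Compute ⟨x⟩ and ⟨x²⟩ separately, then (Δx)² = ⟨x²⟩ − ⟨x⟩².
With sin²θ = (1 − cos2θ)/2 on 0 ≤ x ≤ a: ∫sin²(nπx/a) dx = a/2, ∫x·sin²(nπx/a) dx = a²/4, ∫x²·sin²(nπx/a) dx = a³·(1/6 − 1/(4n²π²)); higher powers xᵏ the same way, integrating xᵏ·cos(2nπx/a) by parts.
Normalization: ∫|φ|² dx = 1.2750.
⟨x⟩ = 1.2750 and ⟨x²⟩ = 2.0851.
(Δx)² = 2.0851 − (1.2750)² = 0.45952.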